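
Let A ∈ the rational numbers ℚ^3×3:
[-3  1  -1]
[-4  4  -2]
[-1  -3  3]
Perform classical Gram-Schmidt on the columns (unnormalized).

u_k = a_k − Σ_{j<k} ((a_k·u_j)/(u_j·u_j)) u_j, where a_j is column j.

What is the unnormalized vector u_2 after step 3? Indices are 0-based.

u_2 = (-16/21, 10/21, 8/21)

Step 1: u_0 = a_0 = (-3, -4, -1).
Step 2: u_1 = a_1 − (-8/13)·u_0 = (-11/13, 20/13, -47/13).
Step 3: u_2 = a_2 − (4/13)·u_0 − (-17/21)·u_1 = (-16/21, 10/21, 8/21).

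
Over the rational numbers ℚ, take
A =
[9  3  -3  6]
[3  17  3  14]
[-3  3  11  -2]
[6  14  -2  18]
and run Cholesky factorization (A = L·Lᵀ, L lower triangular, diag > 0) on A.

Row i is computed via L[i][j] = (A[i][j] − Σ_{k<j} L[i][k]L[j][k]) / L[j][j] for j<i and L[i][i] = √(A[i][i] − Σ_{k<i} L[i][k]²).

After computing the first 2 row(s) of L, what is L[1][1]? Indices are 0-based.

Step 1: L[0][0] = √(9) = 3.
  L[1][0] = (3) / L[0][0] = 1.
Step 2: L[1][1] = √(16) = 4.

L[1][1] = 4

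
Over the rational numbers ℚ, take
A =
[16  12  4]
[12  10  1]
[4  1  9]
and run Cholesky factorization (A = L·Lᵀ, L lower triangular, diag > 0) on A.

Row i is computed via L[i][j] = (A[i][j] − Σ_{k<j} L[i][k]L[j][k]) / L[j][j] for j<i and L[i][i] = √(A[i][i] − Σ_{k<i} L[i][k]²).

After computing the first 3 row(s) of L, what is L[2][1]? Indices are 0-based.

L[2][1] = -2

Step 1: L[0][0] = √(16) = 4.
  L[1][0] = (12) / L[0][0] = 3.
Step 2: L[1][1] = √(1) = 1.
  L[2][0] = (4) / L[0][0] = 1.
  L[2][1] = (-2) / L[1][1] = -2.
Step 3: L[2][2] = √(4) = 2.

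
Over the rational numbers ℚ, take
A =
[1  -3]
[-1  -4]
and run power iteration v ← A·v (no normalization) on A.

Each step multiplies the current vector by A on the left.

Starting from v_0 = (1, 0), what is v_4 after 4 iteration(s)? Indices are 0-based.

v_4 = (43, 69)

v_0 = (1, 0).
v_1 = A·v_0 = (1, -1).
v_2 = A·v_1 = (4, 3).
v_3 = A·v_2 = (-5, -16).
v_4 = A·v_3 = (43, 69).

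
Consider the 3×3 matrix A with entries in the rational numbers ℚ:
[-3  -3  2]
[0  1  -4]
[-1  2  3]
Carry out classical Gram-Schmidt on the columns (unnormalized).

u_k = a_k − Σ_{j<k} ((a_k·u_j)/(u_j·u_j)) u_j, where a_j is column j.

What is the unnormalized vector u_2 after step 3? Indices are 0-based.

Step 1: u_0 = a_0 = (-3, 0, -1).
Step 2: u_1 = a_1 − (7/10)·u_0 = (-9/10, 1, 27/10).
Step 3: u_2 = a_2 − (-9/10)·u_0 − (23/91)·u_1 = (-43/91, -387/91, 129/91).

u_2 = (-43/91, -387/91, 129/91)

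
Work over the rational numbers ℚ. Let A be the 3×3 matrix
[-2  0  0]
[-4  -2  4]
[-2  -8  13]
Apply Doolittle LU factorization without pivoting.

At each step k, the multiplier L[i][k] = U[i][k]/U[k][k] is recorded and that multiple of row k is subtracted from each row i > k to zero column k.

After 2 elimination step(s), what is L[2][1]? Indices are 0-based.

Step 1: pivot at (0,0) is -2.
  row1 ← row1 − (2)·row0  ⇒  L[1][0]=2, U row1=(0, -2, 4)
  row2 ← row2 − (1)·row0  ⇒  L[2][0]=1, U row2=(0, -8, 13)
Step 2: pivot at (1,1) is -2.
  row2 ← row2 − (4)·row1  ⇒  L[2][1]=4, U row2=(0, 0, -3)

L[2][1] = 4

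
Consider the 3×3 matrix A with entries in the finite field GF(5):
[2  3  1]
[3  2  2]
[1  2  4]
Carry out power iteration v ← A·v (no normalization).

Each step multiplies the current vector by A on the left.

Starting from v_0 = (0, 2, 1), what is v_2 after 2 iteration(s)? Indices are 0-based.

v_0 = (0, 2, 1).
v_1 = A·v_0 = (2, 1, 3).
v_2 = A·v_1 = (0, 4, 1).

v_2 = (0, 4, 1)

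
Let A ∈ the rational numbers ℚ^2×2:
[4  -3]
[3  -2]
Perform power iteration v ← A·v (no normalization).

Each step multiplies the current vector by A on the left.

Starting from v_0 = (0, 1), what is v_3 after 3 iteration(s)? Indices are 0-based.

v_0 = (0, 1).
v_1 = A·v_0 = (-3, -2).
v_2 = A·v_1 = (-6, -5).
v_3 = A·v_2 = (-9, -8).

v_3 = (-9, -8)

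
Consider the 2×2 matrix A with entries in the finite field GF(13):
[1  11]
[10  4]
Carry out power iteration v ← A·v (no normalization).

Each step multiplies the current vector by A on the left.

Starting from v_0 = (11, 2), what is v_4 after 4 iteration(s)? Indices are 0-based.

v_4 = (10, 6)

v_0 = (11, 2).
v_1 = A·v_0 = (7, 1).
v_2 = A·v_1 = (5, 9).
v_3 = A·v_2 = (0, 8).
v_4 = A·v_3 = (10, 6).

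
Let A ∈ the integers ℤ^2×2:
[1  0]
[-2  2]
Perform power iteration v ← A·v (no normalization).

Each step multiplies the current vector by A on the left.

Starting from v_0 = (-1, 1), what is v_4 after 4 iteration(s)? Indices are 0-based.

v_4 = (-1, 46)

v_0 = (-1, 1).
v_1 = A·v_0 = (-1, 4).
v_2 = A·v_1 = (-1, 10).
v_3 = A·v_2 = (-1, 22).
v_4 = A·v_3 = (-1, 46).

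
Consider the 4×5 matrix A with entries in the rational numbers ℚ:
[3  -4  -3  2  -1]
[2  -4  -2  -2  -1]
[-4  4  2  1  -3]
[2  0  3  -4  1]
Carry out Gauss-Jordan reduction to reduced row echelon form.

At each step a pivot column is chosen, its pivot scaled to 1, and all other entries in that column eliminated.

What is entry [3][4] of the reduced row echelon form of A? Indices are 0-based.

pivot(0,0)=3: scale R0 → (1, -4/3, -1, 2/3, -1/3)
  clear (1,0): R1 −= (2)R0 → (0, -4/3, 0, -10/3, -1/3)
  clear (2,0): R2 −= (-4)R0 → (0, -4/3, -2, 11/3, -13/3)
  clear (3,0): R3 −= (2)R0 → (0, 8/3, 5, -16/3, 5/3)
pivot(1,1)=-4/3: scale R1 → (0, 1, 0, 5/2, 1/4)
  clear (0,1): R0 −= (-4/3)R1 → (1, 0, -1, 4, 0)
  clear (2,1): R2 −= (-4/3)R1 → (0, 0, -2, 7, -4)
  clear (3,1): R3 −= (8/3)R1 → (0, 0, 5, -12, 1)
pivot(2,2)=-2: scale R2 → (0, 0, 1, -7/2, 2)
  clear (0,2): R0 −= (-1)R2 → (1, 0, 0, 1/2, 2)
  clear (3,2): R3 −= (5)R2 → (0, 0, 0, 11/2, -9)
pivot(3,3)=11/2: scale R3 → (0, 0, 0, 1, -18/11)
  clear (0,3): R0 −= (1/2)R3 → (1, 0, 0, 0, 31/11)
  clear (1,3): R1 −= (5/2)R3 → (0, 1, 0, 0, 191/44)
  clear (2,3): R2 −= (-7/2)R3 → (0, 0, 1, 0, -41/11)

M[3][4] = -18/11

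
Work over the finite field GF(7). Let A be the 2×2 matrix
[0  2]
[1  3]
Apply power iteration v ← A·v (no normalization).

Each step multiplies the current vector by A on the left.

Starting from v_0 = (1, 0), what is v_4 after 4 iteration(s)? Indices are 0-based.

v_0 = (1, 0).
v_1 = A·v_0 = (0, 1).
v_2 = A·v_1 = (2, 3).
v_3 = A·v_2 = (6, 4).
v_4 = A·v_3 = (1, 4).

v_4 = (1, 4)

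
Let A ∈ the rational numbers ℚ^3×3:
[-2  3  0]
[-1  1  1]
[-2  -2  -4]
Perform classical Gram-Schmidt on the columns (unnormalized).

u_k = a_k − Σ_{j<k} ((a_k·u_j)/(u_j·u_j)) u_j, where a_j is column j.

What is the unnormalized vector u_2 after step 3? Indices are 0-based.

Step 1: u_0 = a_0 = (-2, -1, -2).
Step 2: u_1 = a_1 − (-1/3)·u_0 = (7/3, 2/3, -8/3).
Step 3: u_2 = a_2 − (7/9)·u_0 − (34/39)·u_1 = (-56/117, 140/117, -14/117).

u_2 = (-56/117, 140/117, -14/117)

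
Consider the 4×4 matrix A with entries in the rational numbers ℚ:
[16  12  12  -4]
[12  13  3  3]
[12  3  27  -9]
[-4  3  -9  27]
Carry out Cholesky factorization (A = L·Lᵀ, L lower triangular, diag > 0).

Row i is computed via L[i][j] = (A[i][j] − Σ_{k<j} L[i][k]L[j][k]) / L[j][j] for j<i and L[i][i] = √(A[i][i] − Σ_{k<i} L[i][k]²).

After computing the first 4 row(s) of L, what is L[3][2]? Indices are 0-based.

L[3][2] = 1

Step 1: L[0][0] = √(16) = 4.
  L[1][0] = (12) / L[0][0] = 3.
Step 2: L[1][1] = √(4) = 2.
  L[2][0] = (12) / L[0][0] = 3.
  L[2][1] = (-6) / L[1][1] = -3.
Step 3: L[2][2] = √(9) = 3.
  L[3][0] = (-4) / L[0][0] = -1.
  L[3][1] = (6) / L[1][1] = 3.
  L[3][2] = (3) / L[2][2] = 1.
Step 4: L[3][3] = √(16) = 4.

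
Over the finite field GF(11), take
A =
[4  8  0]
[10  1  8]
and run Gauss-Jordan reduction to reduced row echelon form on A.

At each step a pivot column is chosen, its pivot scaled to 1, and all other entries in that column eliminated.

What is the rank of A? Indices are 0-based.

rank = 2

pivot(0,0)=4: scale R0 → (1, 2, 0)
  clear (1,0): R1 −= (10)R0 → (0, 3, 8)
pivot(1,1)=3: scale R1 → (0, 1, 10)
  clear (0,1): R0 −= (2)R1 → (1, 0, 2)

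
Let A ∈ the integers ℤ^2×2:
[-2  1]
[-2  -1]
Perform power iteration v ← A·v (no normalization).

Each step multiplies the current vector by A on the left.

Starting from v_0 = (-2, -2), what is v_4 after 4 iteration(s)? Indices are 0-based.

v_0 = (-2, -2).
v_1 = A·v_0 = (2, 6).
v_2 = A·v_1 = (2, -10).
v_3 = A·v_2 = (-14, 6).
v_4 = A·v_3 = (34, 22).

v_4 = (34, 22)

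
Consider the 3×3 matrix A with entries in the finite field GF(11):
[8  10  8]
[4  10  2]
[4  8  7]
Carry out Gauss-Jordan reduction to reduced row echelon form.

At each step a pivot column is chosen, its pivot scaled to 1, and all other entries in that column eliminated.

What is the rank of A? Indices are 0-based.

rank = 3

[1] R0 /= 8  ⇒  (1, 4, 1)
     R1 -= 4·R0  ⇒  (0, 5, 9)
     R2 -= 4·R0  ⇒  (0, 3, 3)
[2] R1 /= 5  ⇒  (0, 1, 4)
     R0 -= 4·R1  ⇒  (1, 0, 7)
     R2 -= 3·R1  ⇒  (0, 0, 2)
[3] R2 /= 2  ⇒  (0, 0, 1)
     R0 -= 7·R2  ⇒  (1, 0, 0)
     R1 -= 4·R2  ⇒  (0, 1, 0)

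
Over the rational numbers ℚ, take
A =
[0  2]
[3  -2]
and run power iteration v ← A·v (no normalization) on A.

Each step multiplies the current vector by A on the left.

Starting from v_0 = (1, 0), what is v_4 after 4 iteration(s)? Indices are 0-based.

v_4 = (60, -96)

v_0 = (1, 0).
v_1 = A·v_0 = (0, 3).
v_2 = A·v_1 = (6, -6).
v_3 = A·v_2 = (-12, 30).
v_4 = A·v_3 = (60, -96).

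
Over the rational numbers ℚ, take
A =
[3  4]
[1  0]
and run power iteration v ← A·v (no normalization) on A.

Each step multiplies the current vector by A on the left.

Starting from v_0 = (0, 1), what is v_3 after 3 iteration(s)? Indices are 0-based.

v_0 = (0, 1).
v_1 = A·v_0 = (4, 0).
v_2 = A·v_1 = (12, 4).
v_3 = A·v_2 = (52, 12).

v_3 = (52, 12)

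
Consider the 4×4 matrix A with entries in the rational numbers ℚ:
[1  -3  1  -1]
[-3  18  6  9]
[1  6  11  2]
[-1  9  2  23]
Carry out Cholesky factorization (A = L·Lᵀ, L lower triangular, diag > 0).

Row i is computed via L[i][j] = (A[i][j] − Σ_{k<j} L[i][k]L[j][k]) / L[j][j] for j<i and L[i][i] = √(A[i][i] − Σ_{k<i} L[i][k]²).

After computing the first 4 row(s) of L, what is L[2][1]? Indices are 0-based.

Step 1: L[0][0] = √(1) = 1.
  L[1][0] = (-3) / L[0][0] = -3.
Step 2: L[1][1] = √(9) = 3.
  L[2][0] = (1) / L[0][0] = 1.
  L[2][1] = (9) / L[1][1] = 3.
Step 3: L[2][2] = √(1) = 1.
  L[3][0] = (-1) / L[0][0] = -1.
  L[3][1] = (6) / L[1][1] = 2.
  L[3][2] = (-3) / L[2][2] = -3.
Step 4: L[3][3] = √(9) = 3.

L[2][1] = 3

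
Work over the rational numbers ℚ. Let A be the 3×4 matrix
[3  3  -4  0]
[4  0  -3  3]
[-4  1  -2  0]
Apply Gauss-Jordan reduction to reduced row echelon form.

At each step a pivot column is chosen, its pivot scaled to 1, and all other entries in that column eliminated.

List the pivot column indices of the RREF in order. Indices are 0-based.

pivot columns: 0, 1, 2

step 1: normalize row 0 (÷3) = (1, 1, -4/3, 0)
  row 1: subtract 4×row0 = (0, -4, 7/3, 3)
  row 2: subtract -4×row0 = (0, 5, -22/3, 0)
step 2: normalize row 1 (÷-4) = (0, 1, -7/12, -3/4)
  row 0: subtract 1×row1 = (1, 0, -3/4, 3/4)
  row 2: subtract 5×row1 = (0, 0, -53/12, 15/4)
step 3: normalize row 2 (÷-53/12) = (0, 0, 1, -45/53)
  row 0: subtract -3/4×row2 = (1, 0, 0, 6/53)
  row 1: subtract -7/12×row2 = (0, 1, 0, -66/53)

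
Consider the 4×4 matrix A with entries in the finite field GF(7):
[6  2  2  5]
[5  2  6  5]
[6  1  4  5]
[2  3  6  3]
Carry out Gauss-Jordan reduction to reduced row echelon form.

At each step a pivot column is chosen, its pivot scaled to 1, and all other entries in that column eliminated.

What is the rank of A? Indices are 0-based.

rank = 4

[1] R0 /= 6  ⇒  (1, 5, 5, 2)
     R1 -= 5·R0  ⇒  (0, 5, 2, 2)
     R2 -= 6·R0  ⇒  (0, 6, 2, 0)
     R3 -= 2·R0  ⇒  (0, 0, 3, 6)
[2] R1 /= 5  ⇒  (0, 1, 6, 6)
     R0 -= 5·R1  ⇒  (1, 0, 3, 0)
     R2 -= 6·R1  ⇒  (0, 0, 1, 6)
[3] R2 /= 1  ⇒  (0, 0, 1, 6)
     R0 -= 3·R2  ⇒  (1, 0, 0, 3)
     R1 -= 6·R2  ⇒  (0, 1, 0, 5)
     R3 -= 3·R2  ⇒  (0, 0, 0, 2)
[4] R3 /= 2  ⇒  (0, 0, 0, 1)
     R0 -= 3·R3  ⇒  (1, 0, 0, 0)
     R1 -= 5·R3  ⇒  (0, 1, 0, 0)
     R2 -= 6·R3  ⇒  (0, 0, 1, 0)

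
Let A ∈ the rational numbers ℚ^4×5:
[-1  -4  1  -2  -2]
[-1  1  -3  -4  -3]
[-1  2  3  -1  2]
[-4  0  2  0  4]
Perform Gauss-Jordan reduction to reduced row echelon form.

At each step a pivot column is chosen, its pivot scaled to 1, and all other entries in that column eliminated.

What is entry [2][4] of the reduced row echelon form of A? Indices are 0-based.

M[2][4] = 58/153

[1] R0 /= -1  ⇒  (1, 4, -1, 2, 2)
     R1 -= -1·R0  ⇒  (0, 5, -4, -2, -1)
     R2 -= -1·R0  ⇒  (0, 6, 2, 1, 4)
     R3 -= -4·R0  ⇒  (0, 16, -2, 8, 12)
[2] R1 /= 5  ⇒  (0, 1, -4/5, -2/5, -1/5)
     R0 -= 4·R1  ⇒  (1, 0, 11/5, 18/5, 14/5)
     R2 -= 6·R1  ⇒  (0, 0, 34/5, 17/5, 26/5)
     R3 -= 16·R1  ⇒  (0, 0, 54/5, 72/5, 76/5)
[3] R2 /= 34/5  ⇒  (0, 0, 1, 1/2, 13/17)
     R0 -= 11/5·R2  ⇒  (1, 0, 0, 5/2, 19/17)
     R1 -= -4/5·R2  ⇒  (0, 1, 0, 0, 7/17)
     R3 -= 54/5·R2  ⇒  (0, 0, 0, 9, 118/17)
[4] R3 /= 9  ⇒  (0, 0, 0, 1, 118/153)
     R0 -= 5/2·R3  ⇒  (1, 0, 0, 0, -124/153)
     R2 -= 1/2·R3  ⇒  (0, 0, 1, 0, 58/153)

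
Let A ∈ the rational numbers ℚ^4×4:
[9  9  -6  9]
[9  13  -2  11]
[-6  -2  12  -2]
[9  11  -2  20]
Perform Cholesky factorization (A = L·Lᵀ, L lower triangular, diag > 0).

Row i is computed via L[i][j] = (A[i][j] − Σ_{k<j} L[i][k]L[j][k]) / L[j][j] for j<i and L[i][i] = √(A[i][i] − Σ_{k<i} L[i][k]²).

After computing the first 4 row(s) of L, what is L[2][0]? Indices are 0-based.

Step 1: L[0][0] = √(9) = 3.
  L[1][0] = (9) / L[0][0] = 3.
Step 2: L[1][1] = √(4) = 2.
  L[2][0] = (-6) / L[0][0] = -2.
  L[2][1] = (4) / L[1][1] = 2.
Step 3: L[2][2] = √(4) = 2.
  L[3][0] = (9) / L[0][0] = 3.
  L[3][1] = (2) / L[1][1] = 1.
  L[3][2] = (2) / L[2][2] = 1.
Step 4: L[3][3] = √(9) = 3.

L[2][0] = -2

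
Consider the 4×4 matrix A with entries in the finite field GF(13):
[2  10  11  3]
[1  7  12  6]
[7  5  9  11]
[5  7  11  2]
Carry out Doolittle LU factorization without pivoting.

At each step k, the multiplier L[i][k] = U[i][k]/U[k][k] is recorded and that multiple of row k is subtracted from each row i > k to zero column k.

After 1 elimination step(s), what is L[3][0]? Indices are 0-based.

k=0: U[0][0]=2
  eliminate (1,0): mult=7, new row 1: (0, 2, 0, 11); set L[1][0]=7
  eliminate (2,0): mult=10, new row 2: (0, 9, 3, 7); set L[2][0]=10
  eliminate (3,0): mult=9, new row 3: (0, 8, 3, 1); set L[3][0]=9

L[3][0] = 9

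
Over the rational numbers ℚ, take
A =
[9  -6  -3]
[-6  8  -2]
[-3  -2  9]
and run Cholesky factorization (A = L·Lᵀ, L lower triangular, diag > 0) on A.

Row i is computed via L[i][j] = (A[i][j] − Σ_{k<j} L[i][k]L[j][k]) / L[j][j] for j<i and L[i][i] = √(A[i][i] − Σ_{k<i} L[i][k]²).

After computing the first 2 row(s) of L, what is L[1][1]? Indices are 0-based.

Step 1: L[0][0] = √(9) = 3.
  L[1][0] = (-6) / L[0][0] = -2.
Step 2: L[1][1] = √(4) = 2.

L[1][1] = 2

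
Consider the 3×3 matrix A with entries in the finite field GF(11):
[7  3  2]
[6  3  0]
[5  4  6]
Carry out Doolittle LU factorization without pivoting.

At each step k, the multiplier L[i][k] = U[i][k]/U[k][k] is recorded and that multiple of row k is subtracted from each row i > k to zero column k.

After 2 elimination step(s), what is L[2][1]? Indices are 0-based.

[col 0] pivot 7
  R1 -= 4*R0 → (0, 2, 3)  (L[1][0] := 4)
  R2 -= 7*R0 → (0, 5, 3)  (L[2][0] := 7)
[col 1] pivot 2
  R2 -= 8*R1 → (0, 0, 1)  (L[2][1] := 8)

L[2][1] = 8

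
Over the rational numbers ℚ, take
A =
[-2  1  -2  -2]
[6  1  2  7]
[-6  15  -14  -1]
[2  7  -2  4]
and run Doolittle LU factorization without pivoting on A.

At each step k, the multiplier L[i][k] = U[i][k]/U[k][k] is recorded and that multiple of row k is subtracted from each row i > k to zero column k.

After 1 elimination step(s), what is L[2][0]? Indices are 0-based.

Step 1: pivot at (0,0) is -2.
  row1 ← row1 − (-3)·row0  ⇒  L[1][0]=-3, U row1=(0, 4, -4, 1)
  row2 ← row2 − (3)·row0  ⇒  L[2][0]=3, U row2=(0, 12, -8, 5)
  row3 ← row3 − (-1)·row0  ⇒  L[3][0]=-1, U row3=(0, 8, -4, 2)

L[2][0] = 3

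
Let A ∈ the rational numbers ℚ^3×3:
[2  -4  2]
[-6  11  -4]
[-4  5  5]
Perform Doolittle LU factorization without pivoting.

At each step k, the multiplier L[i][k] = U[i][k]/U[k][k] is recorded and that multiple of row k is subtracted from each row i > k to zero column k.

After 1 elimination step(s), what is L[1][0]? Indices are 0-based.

L[1][0] = -3

k=0: U[0][0]=2
  eliminate (1,0): mult=-3, new row 1: (0, -1, 2); set L[1][0]=-3
  eliminate (2,0): mult=-2, new row 2: (0, -3, 9); set L[2][0]=-2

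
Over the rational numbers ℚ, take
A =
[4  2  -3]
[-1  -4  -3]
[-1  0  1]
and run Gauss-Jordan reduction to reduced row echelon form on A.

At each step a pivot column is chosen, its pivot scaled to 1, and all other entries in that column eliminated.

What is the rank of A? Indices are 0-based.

[1] R0 /= 4  ⇒  (1, 1/2, -3/4)
     R1 -= -1·R0  ⇒  (0, -7/2, -15/4)
     R2 -= -1·R0  ⇒  (0, 1/2, 1/4)
[2] R1 /= -7/2  ⇒  (0, 1, 15/14)
     R0 -= 1/2·R1  ⇒  (1, 0, -9/7)
     R2 -= 1/2·R1  ⇒  (0, 0, -2/7)
[3] R2 /= -2/7  ⇒  (0, 0, 1)
     R0 -= -9/7·R2  ⇒  (1, 0, 0)
     R1 -= 15/14·R2  ⇒  (0, 1, 0)

rank = 3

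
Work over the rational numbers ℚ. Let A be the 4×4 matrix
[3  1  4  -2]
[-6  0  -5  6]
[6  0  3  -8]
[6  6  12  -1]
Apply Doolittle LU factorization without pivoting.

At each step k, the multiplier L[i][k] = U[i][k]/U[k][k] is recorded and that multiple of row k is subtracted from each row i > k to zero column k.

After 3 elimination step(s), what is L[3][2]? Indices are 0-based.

[col 0] pivot 3
  R1 -= -2*R0 → (0, 2, 3, 2)  (L[1][0] := -2)
  R2 -= 2*R0 → (0, -2, -5, -4)  (L[2][0] := 2)
  R3 -= 2*R0 → (0, 4, 4, 3)  (L[3][0] := 2)
[col 1] pivot 2
  R2 -= -1*R1 → (0, 0, -2, -2)  (L[2][1] := -1)
  R3 -= 2*R1 → (0, 0, -2, -1)  (L[3][1] := 2)
[col 2] pivot -2
  R3 -= 1*R2 → (0, 0, 0, 1)  (L[3][2] := 1)

L[3][2] = 1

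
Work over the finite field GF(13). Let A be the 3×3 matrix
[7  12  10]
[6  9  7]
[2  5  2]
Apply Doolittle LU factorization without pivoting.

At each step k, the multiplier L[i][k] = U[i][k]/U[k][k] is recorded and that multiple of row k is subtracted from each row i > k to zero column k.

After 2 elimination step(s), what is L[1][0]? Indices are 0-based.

Step 1: pivot at (0,0) is 7.
  row1 ← row1 − (12)·row0  ⇒  L[1][0]=12, U row1=(0, 8, 4)
  row2 ← row2 − (4)·row0  ⇒  L[2][0]=4, U row2=(0, 9, 1)
Step 2: pivot at (1,1) is 8.
  row2 ← row2 − (6)·row1  ⇒  L[2][1]=6, U row2=(0, 0, 3)

L[1][0] = 12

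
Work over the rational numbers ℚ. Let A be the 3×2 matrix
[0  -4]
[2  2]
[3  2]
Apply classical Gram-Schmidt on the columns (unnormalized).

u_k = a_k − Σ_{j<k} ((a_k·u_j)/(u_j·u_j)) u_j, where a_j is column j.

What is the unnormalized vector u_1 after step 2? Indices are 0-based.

u_1 = (-4, 6/13, -4/13)

Step 1: u_0 = a_0 = (0, 2, 3).
Step 2: u_1 = a_1 − (10/13)·u_0 = (-4, 6/13, -4/13).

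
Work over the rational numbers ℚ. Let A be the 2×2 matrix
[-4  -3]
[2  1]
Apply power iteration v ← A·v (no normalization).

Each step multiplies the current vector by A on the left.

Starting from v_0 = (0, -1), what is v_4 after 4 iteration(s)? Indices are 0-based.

v_4 = (-45, 29)

v_0 = (0, -1).
v_1 = A·v_0 = (3, -1).
v_2 = A·v_1 = (-9, 5).
v_3 = A·v_2 = (21, -13).
v_4 = A·v_3 = (-45, 29).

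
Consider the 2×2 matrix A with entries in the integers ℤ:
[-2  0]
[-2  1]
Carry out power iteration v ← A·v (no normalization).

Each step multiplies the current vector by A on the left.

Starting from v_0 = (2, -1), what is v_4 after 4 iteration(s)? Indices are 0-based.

v_4 = (32, 19)

v_0 = (2, -1).
v_1 = A·v_0 = (-4, -5).
v_2 = A·v_1 = (8, 3).
v_3 = A·v_2 = (-16, -13).
v_4 = A·v_3 = (32, 19).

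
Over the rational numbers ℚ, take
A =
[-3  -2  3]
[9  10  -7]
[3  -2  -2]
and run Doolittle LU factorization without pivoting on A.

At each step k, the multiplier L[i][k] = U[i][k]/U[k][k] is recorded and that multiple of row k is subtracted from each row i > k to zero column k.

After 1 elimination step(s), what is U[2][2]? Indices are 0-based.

U[2][2] = 1

Step 1: pivot at (0,0) is -3.
  row1 ← row1 − (-3)·row0  ⇒  L[1][0]=-3, U row1=(0, 4, 2)
  row2 ← row2 − (-1)·row0  ⇒  L[2][0]=-1, U row2=(0, -4, 1)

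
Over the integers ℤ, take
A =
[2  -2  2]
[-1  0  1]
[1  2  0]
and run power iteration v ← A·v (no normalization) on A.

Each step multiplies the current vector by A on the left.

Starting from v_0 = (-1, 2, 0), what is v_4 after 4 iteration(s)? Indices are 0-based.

v_4 = (-72, 52, -34)

v_0 = (-1, 2, 0).
v_1 = A·v_0 = (-6, 1, 3).
v_2 = A·v_1 = (-8, 9, -4).
v_3 = A·v_2 = (-42, 4, 10).
v_4 = A·v_3 = (-72, 52, -34).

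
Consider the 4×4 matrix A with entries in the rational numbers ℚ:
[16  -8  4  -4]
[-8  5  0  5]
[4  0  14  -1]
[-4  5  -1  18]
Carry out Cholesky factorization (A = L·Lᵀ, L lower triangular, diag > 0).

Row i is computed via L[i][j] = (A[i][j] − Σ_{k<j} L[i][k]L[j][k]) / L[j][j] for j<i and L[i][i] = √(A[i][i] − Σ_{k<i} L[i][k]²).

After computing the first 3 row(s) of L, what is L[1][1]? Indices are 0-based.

Step 1: L[0][0] = √(16) = 4.
  L[1][0] = (-8) / L[0][0] = -2.
Step 2: L[1][1] = √(1) = 1.
  L[2][0] = (4) / L[0][0] = 1.
  L[2][1] = (2) / L[1][1] = 2.
Step 3: L[2][2] = √(9) = 3.

L[1][1] = 1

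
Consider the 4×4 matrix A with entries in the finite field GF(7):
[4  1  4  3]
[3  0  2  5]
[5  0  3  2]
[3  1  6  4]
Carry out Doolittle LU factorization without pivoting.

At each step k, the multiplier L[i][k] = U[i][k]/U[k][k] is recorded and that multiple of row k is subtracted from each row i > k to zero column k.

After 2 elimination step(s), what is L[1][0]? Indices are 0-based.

L[1][0] = 6

Step 1: pivot at (0,0) is 4.
  row1 ← row1 − (6)·row0  ⇒  L[1][0]=6, U row1=(0, 1, 6, 1)
  row2 ← row2 − (3)·row0  ⇒  L[2][0]=3, U row2=(0, 4, 5, 0)
  row3 ← row3 − (6)·row0  ⇒  L[3][0]=6, U row3=(0, 2, 3, 0)
Step 2: pivot at (1,1) is 1.
  row2 ← row2 − (4)·row1  ⇒  L[2][1]=4, U row2=(0, 0, 2, 3)
  row3 ← row3 − (2)·row1  ⇒  L[3][1]=2, U row3=(0, 0, 5, 5)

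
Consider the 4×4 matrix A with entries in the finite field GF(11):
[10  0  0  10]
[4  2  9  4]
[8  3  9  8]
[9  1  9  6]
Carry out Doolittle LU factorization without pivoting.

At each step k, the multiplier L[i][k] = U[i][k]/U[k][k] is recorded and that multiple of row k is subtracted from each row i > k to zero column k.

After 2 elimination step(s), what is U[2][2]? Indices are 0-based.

U[2][2] = 1

Step 1: pivot at (0,0) is 10.
  row1 ← row1 − (7)·row0  ⇒  L[1][0]=7, U row1=(0, 2, 9, 0)
  row2 ← row2 − (3)·row0  ⇒  L[2][0]=3, U row2=(0, 3, 9, 0)
  row3 ← row3 − (2)·row0  ⇒  L[3][0]=2, U row3=(0, 1, 9, 8)
Step 2: pivot at (1,1) is 2.
  row2 ← row2 − (7)·row1  ⇒  L[2][1]=7, U row2=(0, 0, 1, 0)
  row3 ← row3 − (6)·row1  ⇒  L[3][1]=6, U row3=(0, 0, 10, 8)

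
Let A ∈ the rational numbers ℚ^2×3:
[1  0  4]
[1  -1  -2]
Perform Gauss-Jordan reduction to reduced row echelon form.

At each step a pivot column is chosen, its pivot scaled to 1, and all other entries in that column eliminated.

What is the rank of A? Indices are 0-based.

step 1: normalize row 0 (÷1) = (1, 0, 4)
  row 1: subtract 1×row0 = (0, -1, -6)
step 2: normalize row 1 (÷-1) = (0, 1, 6)

rank = 2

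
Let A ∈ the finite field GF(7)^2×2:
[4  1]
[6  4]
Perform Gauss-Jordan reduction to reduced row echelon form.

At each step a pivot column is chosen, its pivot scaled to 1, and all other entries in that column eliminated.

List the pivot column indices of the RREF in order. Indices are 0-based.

[1] R0 /= 4  ⇒  (1, 2)
     R1 -= 6·R0  ⇒  (0, 6)
[2] R1 /= 6  ⇒  (0, 1)
     R0 -= 2·R1  ⇒  (1, 0)

pivot columns: 0, 1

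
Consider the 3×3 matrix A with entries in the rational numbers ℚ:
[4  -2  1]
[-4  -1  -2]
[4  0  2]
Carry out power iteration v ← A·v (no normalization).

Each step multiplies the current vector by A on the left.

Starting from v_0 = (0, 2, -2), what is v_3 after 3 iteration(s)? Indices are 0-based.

v_0 = (0, 2, -2).
v_1 = A·v_0 = (-6, 2, -4).
v_2 = A·v_1 = (-32, 30, -32).
v_3 = A·v_2 = (-220, 162, -192).

v_3 = (-220, 162, -192)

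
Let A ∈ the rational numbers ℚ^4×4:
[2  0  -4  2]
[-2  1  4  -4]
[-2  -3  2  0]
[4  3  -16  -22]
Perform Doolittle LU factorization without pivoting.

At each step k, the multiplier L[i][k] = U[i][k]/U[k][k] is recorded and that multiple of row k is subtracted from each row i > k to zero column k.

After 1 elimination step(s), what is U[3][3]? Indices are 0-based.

U[3][3] = -26

Step 1: pivot at (0,0) is 2.
  row1 ← row1 − (-1)·row0  ⇒  L[1][0]=-1, U row1=(0, 1, 0, -2)
  row2 ← row2 − (-1)·row0  ⇒  L[2][0]=-1, U row2=(0, -3, -2, 2)
  row3 ← row3 − (2)·row0  ⇒  L[3][0]=2, U row3=(0, 3, -8, -26)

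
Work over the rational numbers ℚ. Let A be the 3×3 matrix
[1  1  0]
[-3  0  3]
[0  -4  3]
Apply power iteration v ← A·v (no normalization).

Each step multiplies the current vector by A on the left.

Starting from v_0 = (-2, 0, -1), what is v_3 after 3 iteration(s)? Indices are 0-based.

v_0 = (-2, 0, -1).
v_1 = A·v_0 = (-2, 3, -3).
v_2 = A·v_1 = (1, -3, -21).
v_3 = A·v_2 = (-2, -66, -51).

v_3 = (-2, -66, -51)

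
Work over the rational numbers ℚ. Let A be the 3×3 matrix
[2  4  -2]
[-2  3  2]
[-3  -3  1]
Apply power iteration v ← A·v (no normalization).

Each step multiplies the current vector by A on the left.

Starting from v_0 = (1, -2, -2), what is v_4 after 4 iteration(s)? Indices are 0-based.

v_4 = (-802, 1530, 925)

v_0 = (1, -2, -2).
v_1 = A·v_0 = (-2, -12, 1).
v_2 = A·v_1 = (-54, -30, 43).
v_3 = A·v_2 = (-314, 104, 295).
v_4 = A·v_3 = (-802, 1530, 925).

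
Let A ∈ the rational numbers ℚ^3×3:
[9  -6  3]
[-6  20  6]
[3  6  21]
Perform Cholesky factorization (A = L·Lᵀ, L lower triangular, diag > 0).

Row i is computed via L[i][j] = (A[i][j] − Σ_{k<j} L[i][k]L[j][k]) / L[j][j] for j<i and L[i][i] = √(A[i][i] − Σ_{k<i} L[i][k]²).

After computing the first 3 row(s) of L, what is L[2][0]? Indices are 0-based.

Step 1: L[0][0] = √(9) = 3.
  L[1][0] = (-6) / L[0][0] = -2.
Step 2: L[1][1] = √(16) = 4.
  L[2][0] = (3) / L[0][0] = 1.
  L[2][1] = (8) / L[1][1] = 2.
Step 3: L[2][2] = √(16) = 4.

L[2][0] = 1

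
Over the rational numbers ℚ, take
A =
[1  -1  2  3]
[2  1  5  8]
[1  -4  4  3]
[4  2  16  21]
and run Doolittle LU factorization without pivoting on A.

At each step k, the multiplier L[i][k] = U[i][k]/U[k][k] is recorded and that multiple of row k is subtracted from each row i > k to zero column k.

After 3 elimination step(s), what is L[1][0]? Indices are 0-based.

L[1][0] = 2

k=0: U[0][0]=1
  eliminate (1,0): mult=2, new row 1: (0, 3, 1, 2); set L[1][0]=2
  eliminate (2,0): mult=1, new row 2: (0, -3, 2, 0); set L[2][0]=1
  eliminate (3,0): mult=4, new row 3: (0, 6, 8, 9); set L[3][0]=4
k=1: U[1][1]=3
  eliminate (2,1): mult=-1, new row 2: (0, 0, 3, 2); set L[2][1]=-1
  eliminate (3,1): mult=2, new row 3: (0, 0, 6, 5); set L[3][1]=2
k=2: U[2][2]=3
  eliminate (3,2): mult=2, new row 3: (0, 0, 0, 1); set L[3][2]=2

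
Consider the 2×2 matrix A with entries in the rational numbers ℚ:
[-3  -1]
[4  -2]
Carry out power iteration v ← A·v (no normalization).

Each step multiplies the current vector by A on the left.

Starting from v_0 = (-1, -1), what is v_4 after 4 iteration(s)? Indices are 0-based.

v_0 = (-1, -1).
v_1 = A·v_0 = (4, -2).
v_2 = A·v_1 = (-10, 20).
v_3 = A·v_2 = (10, -80).
v_4 = A·v_3 = (50, 200).

v_4 = (50, 200)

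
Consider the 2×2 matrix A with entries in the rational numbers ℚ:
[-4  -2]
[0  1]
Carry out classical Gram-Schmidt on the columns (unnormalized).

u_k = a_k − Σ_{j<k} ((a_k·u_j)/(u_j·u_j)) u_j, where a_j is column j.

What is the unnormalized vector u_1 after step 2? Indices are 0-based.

u_1 = (0, 1)

Step 1: u_0 = a_0 = (-4, 0).
Step 2: u_1 = a_1 − (1/2)·u_0 = (0, 1).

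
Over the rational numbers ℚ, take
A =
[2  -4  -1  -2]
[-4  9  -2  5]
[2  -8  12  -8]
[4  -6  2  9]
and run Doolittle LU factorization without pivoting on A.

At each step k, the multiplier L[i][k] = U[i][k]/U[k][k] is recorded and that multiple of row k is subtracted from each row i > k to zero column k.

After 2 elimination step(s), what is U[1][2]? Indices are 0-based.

U[1][2] = -4

[col 0] pivot 2
  R1 -= -2*R0 → (0, 1, -4, 1)  (L[1][0] := -2)
  R2 -= 1*R0 → (0, -4, 13, -6)  (L[2][0] := 1)
  R3 -= 2*R0 → (0, 2, 4, 13)  (L[3][0] := 2)
[col 1] pivot 1
  R2 -= -4*R1 → (0, 0, -3, -2)  (L[2][1] := -4)
  R3 -= 2*R1 → (0, 0, 12, 11)  (L[3][1] := 2)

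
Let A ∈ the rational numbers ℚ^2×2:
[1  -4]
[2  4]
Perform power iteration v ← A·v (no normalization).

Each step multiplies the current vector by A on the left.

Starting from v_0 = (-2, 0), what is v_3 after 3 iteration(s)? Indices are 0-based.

v_0 = (-2, 0).
v_1 = A·v_0 = (-2, -4).
v_2 = A·v_1 = (14, -20).
v_3 = A·v_2 = (94, -52).

v_3 = (94, -52)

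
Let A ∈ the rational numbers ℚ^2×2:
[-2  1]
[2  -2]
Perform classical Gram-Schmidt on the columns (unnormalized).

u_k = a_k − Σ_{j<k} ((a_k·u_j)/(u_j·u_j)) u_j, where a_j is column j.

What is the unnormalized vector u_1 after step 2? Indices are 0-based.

Step 1: u_0 = a_0 = (-2, 2).
Step 2: u_1 = a_1 − (-3/4)·u_0 = (-1/2, -1/2).

u_1 = (-1/2, -1/2)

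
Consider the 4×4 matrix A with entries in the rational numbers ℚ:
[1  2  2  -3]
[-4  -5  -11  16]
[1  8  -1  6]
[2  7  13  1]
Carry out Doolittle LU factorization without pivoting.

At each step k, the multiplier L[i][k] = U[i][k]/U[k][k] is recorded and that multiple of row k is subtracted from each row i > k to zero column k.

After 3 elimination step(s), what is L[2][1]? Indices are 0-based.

[col 0] pivot 1
  R1 -= -4*R0 → (0, 3, -3, 4)  (L[1][0] := -4)
  R2 -= 1*R0 → (0, 6, -3, 9)  (L[2][0] := 1)
  R3 -= 2*R0 → (0, 3, 9, 7)  (L[3][0] := 2)
[col 1] pivot 3
  R2 -= 2*R1 → (0, 0, 3, 1)  (L[2][1] := 2)
  R3 -= 1*R1 → (0, 0, 12, 3)  (L[3][1] := 1)
[col 2] pivot 3
  R3 -= 4*R2 → (0, 0, 0, -1)  (L[3][2] := 4)

L[2][1] = 2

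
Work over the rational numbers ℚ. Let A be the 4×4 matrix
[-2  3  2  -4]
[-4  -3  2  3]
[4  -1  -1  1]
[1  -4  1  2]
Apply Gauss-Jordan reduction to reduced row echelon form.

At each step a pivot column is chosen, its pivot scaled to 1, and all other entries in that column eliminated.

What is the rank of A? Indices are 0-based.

rank = 4

step 1: normalize row 0 (÷-2) = (1, -3/2, -1, 2)
  row 1: subtract -4×row0 = (0, -9, -2, 11)
  row 2: subtract 4×row0 = (0, 5, 3, -7)
  row 3: subtract 1×row0 = (0, -5/2, 2, 0)
step 2: normalize row 1 (÷-9) = (0, 1, 2/9, -11/9)
  row 0: subtract -3/2×row1 = (1, 0, -2/3, 1/6)
  row 2: subtract 5×row1 = (0, 0, 17/9, -8/9)
  row 3: subtract -5/2×row1 = (0, 0, 23/9, -55/18)
step 3: normalize row 2 (÷17/9) = (0, 0, 1, -8/17)
  row 0: subtract -2/3×row2 = (1, 0, 0, -5/34)
  row 1: subtract 2/9×row2 = (0, 1, 0, -19/17)
  row 3: subtract 23/9×row2 = (0, 0, 0, -63/34)
step 4: normalize row 3 (÷-63/34) = (0, 0, 0, 1)
  row 0: subtract -5/34×row3 = (1, 0, 0, 0)
  row 1: subtract -19/17×row3 = (0, 1, 0, 0)
  row 2: subtract -8/17×row3 = (0, 0, 1, 0)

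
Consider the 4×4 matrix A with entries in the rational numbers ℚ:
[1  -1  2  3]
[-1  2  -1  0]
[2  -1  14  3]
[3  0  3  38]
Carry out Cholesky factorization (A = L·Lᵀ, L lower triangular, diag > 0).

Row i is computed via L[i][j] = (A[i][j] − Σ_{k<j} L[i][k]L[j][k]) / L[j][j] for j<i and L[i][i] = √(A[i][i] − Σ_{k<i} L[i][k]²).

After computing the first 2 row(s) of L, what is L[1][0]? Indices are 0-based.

Step 1: L[0][0] = √(1) = 1.
  L[1][0] = (-1) / L[0][0] = -1.
Step 2: L[1][1] = √(1) = 1.

L[1][0] = -1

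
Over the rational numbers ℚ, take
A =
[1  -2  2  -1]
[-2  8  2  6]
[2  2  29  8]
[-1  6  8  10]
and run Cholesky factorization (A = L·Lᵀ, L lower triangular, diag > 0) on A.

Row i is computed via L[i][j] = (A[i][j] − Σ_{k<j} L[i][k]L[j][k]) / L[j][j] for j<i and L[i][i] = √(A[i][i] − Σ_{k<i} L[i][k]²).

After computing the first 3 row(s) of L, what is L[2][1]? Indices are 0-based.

L[2][1] = 3

Step 1: L[0][0] = √(1) = 1.
  L[1][0] = (-2) / L[0][0] = -2.
Step 2: L[1][1] = √(4) = 2.
  L[2][0] = (2) / L[0][0] = 2.
  L[2][1] = (6) / L[1][1] = 3.
Step 3: L[2][2] = √(16) = 4.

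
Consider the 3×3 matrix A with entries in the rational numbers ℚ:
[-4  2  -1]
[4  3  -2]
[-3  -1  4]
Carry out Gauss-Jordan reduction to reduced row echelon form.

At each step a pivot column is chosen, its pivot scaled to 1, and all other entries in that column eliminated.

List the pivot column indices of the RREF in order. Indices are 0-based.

pivot(0,0)=-4: scale R0 → (1, -1/2, 1/4)
  clear (1,0): R1 −= (4)R0 → (0, 5, -3)
  clear (2,0): R2 −= (-3)R0 → (0, -5/2, 19/4)
pivot(1,1)=5: scale R1 → (0, 1, -3/5)
  clear (0,1): R0 −= (-1/2)R1 → (1, 0, -1/20)
  clear (2,1): R2 −= (-5/2)R1 → (0, 0, 13/4)
pivot(2,2)=13/4: scale R2 → (0, 0, 1)
  clear (0,2): R0 −= (-1/20)R2 → (1, 0, 0)
  clear (1,2): R1 −= (-3/5)R2 → (0, 1, 0)

pivot columns: 0, 1, 2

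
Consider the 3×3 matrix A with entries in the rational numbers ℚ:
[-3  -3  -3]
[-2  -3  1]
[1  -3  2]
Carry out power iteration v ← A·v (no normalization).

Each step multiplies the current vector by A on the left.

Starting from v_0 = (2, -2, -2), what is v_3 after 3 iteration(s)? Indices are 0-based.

v_3 = (72, 98, 22)

v_0 = (2, -2, -2).
v_1 = A·v_0 = (6, 0, 4).
v_2 = A·v_1 = (-30, -8, 14).
v_3 = A·v_2 = (72, 98, 22).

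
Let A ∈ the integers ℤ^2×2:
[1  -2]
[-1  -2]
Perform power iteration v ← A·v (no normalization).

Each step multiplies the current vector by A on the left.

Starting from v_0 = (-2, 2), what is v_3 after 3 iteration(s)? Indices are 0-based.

v_3 = (-22, -18)

v_0 = (-2, 2).
v_1 = A·v_0 = (-6, -2).
v_2 = A·v_1 = (-2, 10).
v_3 = A·v_2 = (-22, -18).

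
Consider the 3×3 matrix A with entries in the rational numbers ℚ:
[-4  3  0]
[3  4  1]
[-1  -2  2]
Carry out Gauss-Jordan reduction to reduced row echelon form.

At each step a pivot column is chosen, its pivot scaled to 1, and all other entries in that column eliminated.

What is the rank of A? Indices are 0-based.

[1] R0 /= -4  ⇒  (1, -3/4, 0)
     R1 -= 3·R0  ⇒  (0, 25/4, 1)
     R2 -= -1·R0  ⇒  (0, -11/4, 2)
[2] R1 /= 25/4  ⇒  (0, 1, 4/25)
     R0 -= -3/4·R1  ⇒  (1, 0, 3/25)
     R2 -= -11/4·R1  ⇒  (0, 0, 61/25)
[3] R2 /= 61/25  ⇒  (0, 0, 1)
     R0 -= 3/25·R2  ⇒  (1, 0, 0)
     R1 -= 4/25·R2  ⇒  (0, 1, 0)

rank = 3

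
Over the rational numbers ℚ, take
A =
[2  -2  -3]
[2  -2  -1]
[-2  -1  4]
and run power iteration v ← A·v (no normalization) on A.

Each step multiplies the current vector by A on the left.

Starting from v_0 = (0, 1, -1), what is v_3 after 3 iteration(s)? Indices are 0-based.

v_0 = (0, 1, -1).
v_1 = A·v_0 = (1, -1, -5).
v_2 = A·v_1 = (19, 9, -21).
v_3 = A·v_2 = (83, 41, -131).

v_3 = (83, 41, -131)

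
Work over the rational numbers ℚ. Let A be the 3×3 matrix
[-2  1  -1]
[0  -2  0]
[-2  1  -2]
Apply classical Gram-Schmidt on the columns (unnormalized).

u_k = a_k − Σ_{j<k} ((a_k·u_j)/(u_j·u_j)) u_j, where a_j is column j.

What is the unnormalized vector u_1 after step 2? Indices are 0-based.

Step 1: u_0 = a_0 = (-2, 0, -2).
Step 2: u_1 = a_1 − (-1/2)·u_0 = (0, -2, 0).

u_1 = (0, -2, 0)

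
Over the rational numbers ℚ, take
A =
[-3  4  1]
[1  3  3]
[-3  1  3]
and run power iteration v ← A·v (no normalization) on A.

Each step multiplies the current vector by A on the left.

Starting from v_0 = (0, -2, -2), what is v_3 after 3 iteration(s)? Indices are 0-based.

v_0 = (0, -2, -2).
v_1 = A·v_0 = (-10, -12, -8).
v_2 = A·v_1 = (-26, -70, -6).
v_3 = A·v_2 = (-208, -254, -10).

v_3 = (-208, -254, -10)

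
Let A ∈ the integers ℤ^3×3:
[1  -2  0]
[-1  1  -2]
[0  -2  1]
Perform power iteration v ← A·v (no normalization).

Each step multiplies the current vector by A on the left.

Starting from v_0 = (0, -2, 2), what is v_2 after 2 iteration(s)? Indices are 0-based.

v_0 = (0, -2, 2).
v_1 = A·v_0 = (4, -6, 6).
v_2 = A·v_1 = (16, -22, 18).

v_2 = (16, -22, 18)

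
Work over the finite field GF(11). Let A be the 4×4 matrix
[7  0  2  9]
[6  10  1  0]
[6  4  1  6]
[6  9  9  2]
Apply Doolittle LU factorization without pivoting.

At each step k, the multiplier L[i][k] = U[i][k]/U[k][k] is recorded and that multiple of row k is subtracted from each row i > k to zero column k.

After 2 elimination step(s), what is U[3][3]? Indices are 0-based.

U[3][3] = 5

Step 1: pivot at (0,0) is 7.
  row1 ← row1 − (4)·row0  ⇒  L[1][0]=4, U row1=(0, 10, 4, 8)
  row2 ← row2 − (4)·row0  ⇒  L[2][0]=4, U row2=(0, 4, 4, 3)
  row3 ← row3 − (4)·row0  ⇒  L[3][0]=4, U row3=(0, 9, 1, 10)
Step 2: pivot at (1,1) is 10.
  row2 ← row2 − (7)·row1  ⇒  L[2][1]=7, U row2=(0, 0, 9, 2)
  row3 ← row3 − (2)·row1  ⇒  L[3][1]=2, U row3=(0, 0, 4, 5)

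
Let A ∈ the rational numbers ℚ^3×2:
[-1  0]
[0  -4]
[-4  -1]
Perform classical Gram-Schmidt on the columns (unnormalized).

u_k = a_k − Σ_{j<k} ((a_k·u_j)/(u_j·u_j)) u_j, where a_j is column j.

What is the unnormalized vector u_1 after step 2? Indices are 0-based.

u_1 = (4/17, -4, -1/17)

Step 1: u_0 = a_0 = (-1, 0, -4).
Step 2: u_1 = a_1 − (4/17)·u_0 = (4/17, -4, -1/17).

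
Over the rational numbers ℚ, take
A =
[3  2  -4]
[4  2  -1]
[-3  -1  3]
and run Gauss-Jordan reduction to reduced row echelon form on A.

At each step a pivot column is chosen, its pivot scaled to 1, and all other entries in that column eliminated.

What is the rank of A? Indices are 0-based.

pivot(0,0)=3: scale R0 → (1, 2/3, -4/3)
  clear (1,0): R1 −= (4)R0 → (0, -2/3, 13/3)
  clear (2,0): R2 −= (-3)R0 → (0, 1, -1)
pivot(1,1)=-2/3: scale R1 → (0, 1, -13/2)
  clear (0,1): R0 −= (2/3)R1 → (1, 0, 3)
  clear (2,1): R2 −= (1)R1 → (0, 0, 11/2)
pivot(2,2)=11/2: scale R2 → (0, 0, 1)
  clear (0,2): R0 −= (3)R2 → (1, 0, 0)
  clear (1,2): R1 −= (-13/2)R2 → (0, 1, 0)

rank = 3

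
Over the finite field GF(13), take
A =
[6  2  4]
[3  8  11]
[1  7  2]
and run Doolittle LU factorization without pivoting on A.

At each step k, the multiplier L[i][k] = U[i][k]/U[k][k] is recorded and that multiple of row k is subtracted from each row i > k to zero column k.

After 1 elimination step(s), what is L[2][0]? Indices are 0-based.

k=0: U[0][0]=6
  eliminate (1,0): mult=7, new row 1: (0, 7, 9); set L[1][0]=7
  eliminate (2,0): mult=11, new row 2: (0, 11, 10); set L[2][0]=11

L[2][0] = 11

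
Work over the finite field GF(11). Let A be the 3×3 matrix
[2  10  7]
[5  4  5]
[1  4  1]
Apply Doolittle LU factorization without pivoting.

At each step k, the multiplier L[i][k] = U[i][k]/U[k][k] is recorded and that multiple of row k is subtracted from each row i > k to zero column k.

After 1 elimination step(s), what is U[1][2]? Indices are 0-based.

k=0: U[0][0]=2
  eliminate (1,0): mult=8, new row 1: (0, 1, 4); set L[1][0]=8
  eliminate (2,0): mult=6, new row 2: (0, 10, 3); set L[2][0]=6

U[1][2] = 4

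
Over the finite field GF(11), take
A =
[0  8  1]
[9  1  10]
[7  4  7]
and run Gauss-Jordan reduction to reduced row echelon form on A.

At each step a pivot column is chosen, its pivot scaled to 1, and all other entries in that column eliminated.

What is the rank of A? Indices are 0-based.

pivot(0,0): swap R0↔R1
pivot(0,0)=9: scale R0 → (1, 5, 6)
  clear (2,0): R2 −= (7)R0 → (0, 2, 9)
pivot(1,1)=8: scale R1 → (0, 1, 7)
  clear (0,1): R0 −= (5)R1 → (1, 0, 4)
  clear (2,1): R2 −= (2)R1 → (0, 0, 6)
pivot(2,2)=6: scale R2 → (0, 0, 1)
  clear (0,2): R0 −= (4)R2 → (1, 0, 0)
  clear (1,2): R1 −= (7)R2 → (0, 1, 0)

rank = 3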